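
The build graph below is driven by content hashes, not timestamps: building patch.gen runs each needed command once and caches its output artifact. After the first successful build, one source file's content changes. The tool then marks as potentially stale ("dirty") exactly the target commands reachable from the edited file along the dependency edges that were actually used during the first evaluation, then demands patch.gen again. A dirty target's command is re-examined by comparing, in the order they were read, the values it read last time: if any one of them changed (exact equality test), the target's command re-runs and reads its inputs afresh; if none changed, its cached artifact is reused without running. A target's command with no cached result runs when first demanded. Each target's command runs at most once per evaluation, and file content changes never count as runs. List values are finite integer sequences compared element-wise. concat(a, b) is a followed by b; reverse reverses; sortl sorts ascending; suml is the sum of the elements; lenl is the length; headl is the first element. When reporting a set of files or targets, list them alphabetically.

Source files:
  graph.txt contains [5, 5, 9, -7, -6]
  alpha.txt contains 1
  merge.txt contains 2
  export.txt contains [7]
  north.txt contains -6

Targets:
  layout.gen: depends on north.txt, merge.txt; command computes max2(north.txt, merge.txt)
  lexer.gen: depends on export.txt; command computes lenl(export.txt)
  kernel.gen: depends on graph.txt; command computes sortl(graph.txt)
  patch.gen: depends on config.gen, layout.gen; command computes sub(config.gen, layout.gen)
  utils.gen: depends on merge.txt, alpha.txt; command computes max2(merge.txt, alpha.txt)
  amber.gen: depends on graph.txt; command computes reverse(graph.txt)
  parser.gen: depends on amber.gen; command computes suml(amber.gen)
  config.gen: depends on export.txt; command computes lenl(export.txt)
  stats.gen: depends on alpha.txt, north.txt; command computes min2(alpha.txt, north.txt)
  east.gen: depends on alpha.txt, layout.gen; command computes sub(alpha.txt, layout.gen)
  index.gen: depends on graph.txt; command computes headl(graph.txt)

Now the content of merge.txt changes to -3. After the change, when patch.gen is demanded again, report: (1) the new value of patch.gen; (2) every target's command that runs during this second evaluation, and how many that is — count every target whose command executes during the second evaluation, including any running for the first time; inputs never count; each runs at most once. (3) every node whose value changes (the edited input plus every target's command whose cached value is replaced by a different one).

Initial pass — values computed on the first demand:
  config.gen = lenl([7]) = 1
  layout.gen = max2(-6, 2) = 2
  patch.gen = sub(1, 2) = -1

Second demand — change propagation:
  layout.gen: re-runs because merge.txt 2->-3; new result -3.
  patch.gen: re-runs because layout.gen 2->-3; new result 4.

patch.gen now evaluates to 4.
Run set: layout.gen, patch.gen (2 run).
Changed values: layout.gen, merge.txt, patch.gen.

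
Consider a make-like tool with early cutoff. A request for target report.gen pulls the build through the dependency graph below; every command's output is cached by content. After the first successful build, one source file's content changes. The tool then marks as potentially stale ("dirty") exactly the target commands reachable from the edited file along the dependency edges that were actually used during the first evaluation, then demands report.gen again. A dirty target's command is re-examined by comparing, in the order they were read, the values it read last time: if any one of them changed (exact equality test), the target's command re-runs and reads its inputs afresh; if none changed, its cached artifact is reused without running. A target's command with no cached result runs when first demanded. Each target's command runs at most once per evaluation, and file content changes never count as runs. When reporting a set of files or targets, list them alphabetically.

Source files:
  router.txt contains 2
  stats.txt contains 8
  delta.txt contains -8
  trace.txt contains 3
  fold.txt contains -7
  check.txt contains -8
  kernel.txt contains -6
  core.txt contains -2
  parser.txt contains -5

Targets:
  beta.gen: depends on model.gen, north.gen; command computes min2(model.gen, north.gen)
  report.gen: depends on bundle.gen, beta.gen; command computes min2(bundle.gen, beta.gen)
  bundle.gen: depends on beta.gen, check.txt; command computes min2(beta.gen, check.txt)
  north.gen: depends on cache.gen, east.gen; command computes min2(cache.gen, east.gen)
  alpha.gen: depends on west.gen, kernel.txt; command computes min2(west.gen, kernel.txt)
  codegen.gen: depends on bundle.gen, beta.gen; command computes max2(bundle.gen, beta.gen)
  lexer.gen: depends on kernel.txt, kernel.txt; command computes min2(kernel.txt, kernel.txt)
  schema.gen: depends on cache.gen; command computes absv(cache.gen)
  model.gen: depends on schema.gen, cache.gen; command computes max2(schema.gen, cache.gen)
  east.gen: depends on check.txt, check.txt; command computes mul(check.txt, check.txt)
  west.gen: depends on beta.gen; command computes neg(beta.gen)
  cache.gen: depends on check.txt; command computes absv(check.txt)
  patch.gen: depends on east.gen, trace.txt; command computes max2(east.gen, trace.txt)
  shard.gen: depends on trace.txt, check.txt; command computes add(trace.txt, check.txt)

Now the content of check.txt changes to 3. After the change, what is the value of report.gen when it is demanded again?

First demand of the output computes:
  cache.gen = absv(-8) = 8
  east.gen = mul(-8, -8) = 64
  north.gen = min2(8, 64) = 8
  schema.gen = absv(8) = 8
  model.gen = max2(8, 8) = 8
  beta.gen = min2(8, 8) = 8
  bundle.gen = min2(8, -8) = -8
  report.gen = min2(-8, 8) = -8

After the edit, cleaning proceeds:
  cache.gen: a read changed (check.txt -8->3) — executes, giving 3.
  east.gen: a read changed (check.txt -8->3; check.txt -8->3) — executes, giving 9.
  north.gen: a read changed (cache.gen 8->3; east.gen 64->9) — executes, giving 3.
  schema.gen: a read changed (cache.gen 8->3) — executes, giving 3.
  model.gen: a read changed (schema.gen 8->3; cache.gen 8->3) — executes, giving 3.
  beta.gen: a read changed (model.gen 8->3; north.gen 8->3) — executes, giving 3.
  bundle.gen: a read changed (beta.gen 8->3; check.txt -8->3) — executes, giving 3.
  report.gen: a read changed (bundle.gen -8->3; beta.gen 8->3) — executes, giving 3.

Demanding report.gen again yields 3.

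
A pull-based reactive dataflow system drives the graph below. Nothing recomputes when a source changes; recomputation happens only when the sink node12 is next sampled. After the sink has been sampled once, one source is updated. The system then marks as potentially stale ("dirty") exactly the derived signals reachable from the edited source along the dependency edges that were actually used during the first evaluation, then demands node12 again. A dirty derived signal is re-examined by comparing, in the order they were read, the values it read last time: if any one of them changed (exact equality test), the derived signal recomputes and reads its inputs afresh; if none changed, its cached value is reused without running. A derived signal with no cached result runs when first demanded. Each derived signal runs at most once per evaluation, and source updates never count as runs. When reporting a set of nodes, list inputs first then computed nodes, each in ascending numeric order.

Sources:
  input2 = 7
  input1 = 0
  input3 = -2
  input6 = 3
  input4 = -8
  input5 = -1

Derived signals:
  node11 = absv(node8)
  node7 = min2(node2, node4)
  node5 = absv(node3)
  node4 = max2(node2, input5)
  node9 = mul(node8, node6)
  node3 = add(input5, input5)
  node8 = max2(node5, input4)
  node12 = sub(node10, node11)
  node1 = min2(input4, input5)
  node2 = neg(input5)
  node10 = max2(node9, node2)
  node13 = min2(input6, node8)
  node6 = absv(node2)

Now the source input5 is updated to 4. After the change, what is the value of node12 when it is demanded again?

New value of node12: 24.

First evaluation (everything demanded from the output):
  node2 = neg(-1) = 1
  node3 = add(-1, -1) = -2
  node5 = absv(-2) = 2
  node6 = absv(1) = 1
  node8 = max2(2, -8) = 2
  node9 = mul(2, 1) = 2
  node10 = max2(2, 1) = 2
  node11 = absv(2) = 2
  node12 = sub(2, 2) = 0

Propagation after the edit:
  node2: runs — input5 -1->4; result -4.
  node3: runs — input5 -1->4; input5 -1->4; result 8.
  node5: runs — node3 -2->8; result 8.
  node6: runs — node2 1->-4; result 4.
  node8: runs — node5 2->8; result 8.
  node9: runs — node8 2->8; node6 1->4; result 32.
  node10: runs — node9 2->32; node2 1->-4; result 32.
  node11: runs — node8 2->8; result 8.
  node12: runs — node10 2->32; node11 2->8; result 24.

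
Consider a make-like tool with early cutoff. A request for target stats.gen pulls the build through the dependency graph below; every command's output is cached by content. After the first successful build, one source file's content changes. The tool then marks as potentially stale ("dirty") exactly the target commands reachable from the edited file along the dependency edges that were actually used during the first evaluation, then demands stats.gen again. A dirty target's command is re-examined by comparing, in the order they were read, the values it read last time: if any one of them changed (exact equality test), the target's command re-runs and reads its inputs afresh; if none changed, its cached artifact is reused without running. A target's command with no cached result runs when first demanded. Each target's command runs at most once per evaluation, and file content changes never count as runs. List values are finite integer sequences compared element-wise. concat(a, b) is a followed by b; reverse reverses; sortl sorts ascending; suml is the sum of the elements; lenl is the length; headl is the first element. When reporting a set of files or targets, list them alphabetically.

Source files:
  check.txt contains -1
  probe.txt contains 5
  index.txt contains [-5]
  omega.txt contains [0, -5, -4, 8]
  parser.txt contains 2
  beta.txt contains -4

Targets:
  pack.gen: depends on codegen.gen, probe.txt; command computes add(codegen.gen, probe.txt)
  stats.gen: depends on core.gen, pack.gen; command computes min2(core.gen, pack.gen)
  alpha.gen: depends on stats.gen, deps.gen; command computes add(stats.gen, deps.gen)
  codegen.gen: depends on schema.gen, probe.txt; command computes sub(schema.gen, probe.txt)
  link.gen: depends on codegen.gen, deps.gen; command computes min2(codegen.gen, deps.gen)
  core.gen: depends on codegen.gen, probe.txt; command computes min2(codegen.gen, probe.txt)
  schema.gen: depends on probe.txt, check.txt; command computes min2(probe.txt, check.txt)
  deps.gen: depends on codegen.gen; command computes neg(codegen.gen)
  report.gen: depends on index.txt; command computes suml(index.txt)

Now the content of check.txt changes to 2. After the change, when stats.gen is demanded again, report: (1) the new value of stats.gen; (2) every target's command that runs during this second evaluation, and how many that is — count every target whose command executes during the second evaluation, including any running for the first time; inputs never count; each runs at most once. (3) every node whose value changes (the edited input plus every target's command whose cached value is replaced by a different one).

Demanding stats.gen again yields -3.
5 target commands run: codegen.gen, core.gen, pack.gen, schema.gen, stats.gen.
The nodes whose values change: check.txt, codegen.gen, core.gen, pack.gen, schema.gen, stats.gen.

First demand of the output computes:
  schema.gen = min2(5, -1) = -1
  codegen.gen = sub(-1, 5) = -6
  core.gen = min2(-6, 5) = -6
  pack.gen = add(-6, 5) = -1
  stats.gen = min2(-6, -1) = -6

After the edit, cleaning proceeds:
  schema.gen: a read changed (check.txt -1->2) — executes, giving 2.
  codegen.gen: a read changed (schema.gen -1->2) — executes, giving -3.
  core.gen: a read changed (codegen.gen -6->-3) — executes, giving -3.
  pack.gen: a read changed (codegen.gen -6->-3) — executes, giving 2.
  stats.gen: a read changed (core.gen -6->-3; pack.gen -1->2) — executes, giving -3.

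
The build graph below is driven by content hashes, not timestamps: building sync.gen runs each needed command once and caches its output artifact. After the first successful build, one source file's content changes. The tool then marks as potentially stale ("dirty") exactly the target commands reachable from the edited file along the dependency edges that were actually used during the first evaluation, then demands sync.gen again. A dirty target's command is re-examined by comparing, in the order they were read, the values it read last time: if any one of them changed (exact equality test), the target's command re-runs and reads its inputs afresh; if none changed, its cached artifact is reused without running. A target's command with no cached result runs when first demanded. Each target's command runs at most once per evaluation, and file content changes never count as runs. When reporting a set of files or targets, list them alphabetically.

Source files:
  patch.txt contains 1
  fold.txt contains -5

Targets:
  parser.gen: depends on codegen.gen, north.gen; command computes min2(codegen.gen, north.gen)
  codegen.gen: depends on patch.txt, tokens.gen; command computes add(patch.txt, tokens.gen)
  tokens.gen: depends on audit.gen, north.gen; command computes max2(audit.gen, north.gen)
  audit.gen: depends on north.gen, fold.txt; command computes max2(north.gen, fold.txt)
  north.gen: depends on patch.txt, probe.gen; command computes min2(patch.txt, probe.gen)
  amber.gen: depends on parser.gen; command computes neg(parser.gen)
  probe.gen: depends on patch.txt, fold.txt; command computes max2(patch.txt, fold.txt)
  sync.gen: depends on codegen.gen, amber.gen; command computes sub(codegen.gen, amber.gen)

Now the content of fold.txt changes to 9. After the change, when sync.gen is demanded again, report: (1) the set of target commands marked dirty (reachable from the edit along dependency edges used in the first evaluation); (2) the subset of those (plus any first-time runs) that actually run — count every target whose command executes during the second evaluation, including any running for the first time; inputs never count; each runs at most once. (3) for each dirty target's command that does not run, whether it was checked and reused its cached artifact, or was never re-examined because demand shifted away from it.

Initial pass — values computed on the first demand:
  probe.gen = max2(1, -5) = 1
  north.gen = min2(1, 1) = 1
  audit.gen = max2(1, -5) = 1
  tokens.gen = max2(1, 1) = 1
  codegen.gen = add(1, 1) = 2
  parser.gen = min2(2, 1) = 1
  amber.gen = neg(1) = -1
  sync.gen = sub(2, -1) = 3

Second demand — change propagation:
  probe.gen: re-runs because fold.txt -5->9; new result 9.
  north.gen: re-runs because probe.gen 1->9; new result 1 (unchanged).
  audit.gen: re-runs because fold.txt -5->9; new result 9.
  tokens.gen: re-runs because audit.gen 1->9; new result 9.
  codegen.gen: re-runs because tokens.gen 1->9; new result 10.
  parser.gen: re-runs because codegen.gen 2->10; new result 1 (unchanged).
  amber.gen: re-examined; everything it read last time is the same (parser.gen unchanged) — cache -1 kept, no run.
  sync.gen: re-runs because codegen.gen 2->10; new result 11.

The important point: at amber.gen every value read last time is unchanged, so the dirty flag clears without a run.

Dirty set: amber.gen, audit.gen, codegen.gen, north.gen, parser.gen, probe.gen, sync.gen, tokens.gen.
Run set: audit.gen, codegen.gen, north.gen, parser.gen, probe.gen, sync.gen, tokens.gen (7 run).
Re-examined without running (cache reused): amber.gen.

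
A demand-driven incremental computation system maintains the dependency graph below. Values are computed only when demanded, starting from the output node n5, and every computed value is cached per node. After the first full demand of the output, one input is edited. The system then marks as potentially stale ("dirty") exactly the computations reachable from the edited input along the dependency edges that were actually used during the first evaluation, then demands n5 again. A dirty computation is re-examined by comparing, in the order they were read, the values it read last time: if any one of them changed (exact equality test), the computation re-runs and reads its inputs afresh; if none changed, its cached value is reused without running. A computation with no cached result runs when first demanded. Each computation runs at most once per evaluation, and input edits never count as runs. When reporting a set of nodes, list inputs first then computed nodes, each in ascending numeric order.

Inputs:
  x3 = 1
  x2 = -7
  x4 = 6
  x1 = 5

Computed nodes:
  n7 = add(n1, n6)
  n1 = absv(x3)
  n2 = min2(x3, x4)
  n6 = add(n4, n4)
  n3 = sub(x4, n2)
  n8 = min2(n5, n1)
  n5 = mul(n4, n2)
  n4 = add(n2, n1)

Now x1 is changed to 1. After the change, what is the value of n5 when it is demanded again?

New value of n5: 2.
Key observation: x1 is never demanded by the output, so the edit triggers no recomputation at all.

First evaluation (everything demanded from the output):
  n1 = absv(1) = 1
  n2 = min2(1, 6) = 1
  n4 = add(1, 1) = 2
  n5 = mul(2, 1) = 2

Propagation after the edit:
  x1 feeds no computation that the output demands — nothing is marked dirty and nothing runs.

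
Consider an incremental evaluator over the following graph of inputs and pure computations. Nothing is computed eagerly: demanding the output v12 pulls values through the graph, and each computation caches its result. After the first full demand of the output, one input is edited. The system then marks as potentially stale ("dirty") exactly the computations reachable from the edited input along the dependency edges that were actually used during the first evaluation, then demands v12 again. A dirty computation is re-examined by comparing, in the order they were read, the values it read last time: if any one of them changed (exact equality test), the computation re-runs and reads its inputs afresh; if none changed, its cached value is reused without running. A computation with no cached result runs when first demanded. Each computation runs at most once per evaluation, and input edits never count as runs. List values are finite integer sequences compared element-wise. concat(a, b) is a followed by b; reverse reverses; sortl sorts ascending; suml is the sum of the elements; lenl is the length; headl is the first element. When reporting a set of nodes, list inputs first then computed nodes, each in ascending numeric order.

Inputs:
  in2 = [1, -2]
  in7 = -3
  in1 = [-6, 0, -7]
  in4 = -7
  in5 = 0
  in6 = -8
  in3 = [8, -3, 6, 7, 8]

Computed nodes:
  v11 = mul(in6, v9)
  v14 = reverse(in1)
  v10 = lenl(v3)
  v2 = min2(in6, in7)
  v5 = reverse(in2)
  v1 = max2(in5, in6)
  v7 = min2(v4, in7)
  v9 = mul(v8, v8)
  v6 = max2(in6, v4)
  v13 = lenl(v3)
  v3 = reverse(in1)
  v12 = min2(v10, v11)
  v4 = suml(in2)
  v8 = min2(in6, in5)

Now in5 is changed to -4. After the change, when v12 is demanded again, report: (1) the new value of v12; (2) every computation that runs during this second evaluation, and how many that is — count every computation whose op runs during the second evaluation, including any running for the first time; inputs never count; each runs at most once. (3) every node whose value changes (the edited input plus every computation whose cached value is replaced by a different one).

Initial pass — values computed on the first demand:
  v3 = reverse([-6, 0, -7]) = [-7, 0, -6]
  v8 = min2(-8, 0) = -8
  v9 = mul(-8, -8) = 64
  v10 = lenl([-7, 0, -6]) = 3
  v11 = mul(-8, 64) = -512
  v12 = min2(3, -512) = -512

Second demand — change propagation:
  v8: re-runs because in5 0->-4; new result -8 (unchanged).
  v9: re-examined; everything it read last time is the same (v8 unchanged, v8 unchanged) — cache 64 kept, no run.
  v11: re-examined; everything it read last time is the same (in6 unchanged, v9 unchanged) — cache -512 kept, no run.
  v12: re-examined; everything it read last time is the same (v10 unchanged, v11 unchanged) — cache -512 kept, no run.

The important point: v8 recomputes to an identical value, and the output ends up unchanged.

v12 now evaluates to -512.
Run set: v8 (1 run).
Changed values: in5.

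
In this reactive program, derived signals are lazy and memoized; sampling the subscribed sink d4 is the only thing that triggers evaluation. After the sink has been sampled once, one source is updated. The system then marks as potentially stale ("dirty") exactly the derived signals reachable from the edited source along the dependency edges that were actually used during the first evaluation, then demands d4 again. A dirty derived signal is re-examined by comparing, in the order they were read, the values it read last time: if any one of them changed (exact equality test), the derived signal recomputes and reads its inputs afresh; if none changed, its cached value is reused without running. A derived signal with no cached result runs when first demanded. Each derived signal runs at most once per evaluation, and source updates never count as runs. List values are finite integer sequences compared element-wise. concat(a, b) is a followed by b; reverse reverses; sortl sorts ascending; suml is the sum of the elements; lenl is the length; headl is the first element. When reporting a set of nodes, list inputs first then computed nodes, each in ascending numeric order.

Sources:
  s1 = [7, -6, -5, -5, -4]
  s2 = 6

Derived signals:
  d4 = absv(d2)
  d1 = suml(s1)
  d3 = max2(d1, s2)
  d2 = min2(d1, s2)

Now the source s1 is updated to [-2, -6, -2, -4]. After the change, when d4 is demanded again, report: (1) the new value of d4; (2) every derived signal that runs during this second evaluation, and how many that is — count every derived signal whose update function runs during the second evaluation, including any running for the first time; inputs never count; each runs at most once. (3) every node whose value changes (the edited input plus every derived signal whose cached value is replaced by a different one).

Demanding d4 again yields 14.
3 derived signals run: d1, d2, d4.
The nodes whose values change: s1, d1, d2, d4.

First demand of the output computes:
  d1 = suml([7, -6, -5, -5, -4]) = -13
  d2 = min2(-13, 6) = -13
  d4 = absv(-13) = 13

After the edit, cleaning proceeds:
  d1: a read changed (s1 [7, -6, -5, -5, -4]->[-2, -6, -2, -4]) — executes, giving -14.
  d2: a read changed (d1 -13->-14) — executes, giving -14.
  d4: a read changed (d2 -13->-14) — executes, giving 14.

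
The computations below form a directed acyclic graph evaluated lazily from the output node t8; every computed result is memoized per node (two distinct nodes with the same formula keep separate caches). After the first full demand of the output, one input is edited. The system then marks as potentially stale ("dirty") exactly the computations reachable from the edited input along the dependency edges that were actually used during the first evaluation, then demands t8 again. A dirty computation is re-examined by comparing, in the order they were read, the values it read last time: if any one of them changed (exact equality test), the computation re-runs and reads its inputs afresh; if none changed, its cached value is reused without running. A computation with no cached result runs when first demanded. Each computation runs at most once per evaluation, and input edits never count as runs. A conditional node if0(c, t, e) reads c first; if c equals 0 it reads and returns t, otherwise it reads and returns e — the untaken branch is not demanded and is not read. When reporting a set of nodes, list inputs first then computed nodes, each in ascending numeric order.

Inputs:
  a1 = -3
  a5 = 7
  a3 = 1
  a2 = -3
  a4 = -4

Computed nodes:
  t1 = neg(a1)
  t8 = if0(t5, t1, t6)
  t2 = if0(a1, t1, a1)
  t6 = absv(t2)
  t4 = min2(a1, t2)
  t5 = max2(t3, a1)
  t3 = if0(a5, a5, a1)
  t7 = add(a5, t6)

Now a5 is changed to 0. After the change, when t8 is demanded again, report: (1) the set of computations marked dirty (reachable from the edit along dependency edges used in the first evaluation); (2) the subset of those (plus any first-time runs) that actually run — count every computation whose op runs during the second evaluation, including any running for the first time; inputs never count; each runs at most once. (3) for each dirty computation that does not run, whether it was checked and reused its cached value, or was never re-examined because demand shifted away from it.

First demand of the output computes:
  t2 = if0(a1=-3 -> else branch a1) = -3
  t3 = if0(a5=7 -> else branch a1) = -3
  t5 = max2(-3, -3) = -3
  t6 = absv(-3) = 3
  t8 = if0(t5=-3 -> else branch t6) = 3

After the edit, cleaning proceeds:
  t1: had never run; runs now, result 3.
  t3: a read changed (a5 7->0) — executes, giving 0.
  t5: a read changed (t3 -3->0) — executes, giving 0.
  t8: a read changed (t5 -3->0) — executes, giving 3 — identical to its old value.

Note the branch switch — t1 had no cache and runs now for the first time.

The edit dirties: t3, t5, t8.
4 computations run: t1, t3, t5, t8.
No dirty computation escaped a run.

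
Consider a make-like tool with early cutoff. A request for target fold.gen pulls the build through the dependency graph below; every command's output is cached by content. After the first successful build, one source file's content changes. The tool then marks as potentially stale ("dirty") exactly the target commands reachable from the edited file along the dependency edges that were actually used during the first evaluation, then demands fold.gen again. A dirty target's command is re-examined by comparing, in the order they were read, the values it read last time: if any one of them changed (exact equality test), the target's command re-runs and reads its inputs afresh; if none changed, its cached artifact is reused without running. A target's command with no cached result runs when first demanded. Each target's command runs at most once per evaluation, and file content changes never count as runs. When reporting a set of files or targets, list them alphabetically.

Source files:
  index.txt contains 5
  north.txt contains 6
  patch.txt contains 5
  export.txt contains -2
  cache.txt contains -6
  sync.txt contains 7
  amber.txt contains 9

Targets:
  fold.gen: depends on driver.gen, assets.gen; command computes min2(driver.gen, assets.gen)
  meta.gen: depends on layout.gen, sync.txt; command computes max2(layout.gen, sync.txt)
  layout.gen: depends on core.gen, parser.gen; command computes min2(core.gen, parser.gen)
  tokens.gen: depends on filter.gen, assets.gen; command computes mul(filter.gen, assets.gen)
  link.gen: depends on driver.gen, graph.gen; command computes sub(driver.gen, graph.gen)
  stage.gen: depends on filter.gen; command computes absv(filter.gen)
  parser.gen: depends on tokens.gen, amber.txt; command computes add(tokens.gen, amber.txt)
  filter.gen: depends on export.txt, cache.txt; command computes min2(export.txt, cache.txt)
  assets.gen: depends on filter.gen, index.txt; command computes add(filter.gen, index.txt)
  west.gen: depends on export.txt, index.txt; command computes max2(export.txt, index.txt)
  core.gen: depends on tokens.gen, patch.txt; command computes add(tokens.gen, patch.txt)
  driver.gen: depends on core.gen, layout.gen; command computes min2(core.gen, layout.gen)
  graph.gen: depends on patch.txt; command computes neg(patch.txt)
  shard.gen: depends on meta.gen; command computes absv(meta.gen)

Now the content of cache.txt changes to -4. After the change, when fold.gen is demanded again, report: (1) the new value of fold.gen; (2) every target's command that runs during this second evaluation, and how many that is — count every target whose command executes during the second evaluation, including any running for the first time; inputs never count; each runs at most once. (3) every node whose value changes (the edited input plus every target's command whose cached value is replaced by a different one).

Demanding fold.gen again yields 1.
8 target commands run: assets.gen, core.gen, driver.gen, filter.gen, fold.gen, layout.gen, parser.gen, tokens.gen.
The nodes whose values change: assets.gen, cache.txt, core.gen, driver.gen, filter.gen, fold.gen, layout.gen, parser.gen, tokens.gen.

First demand of the output computes:
  filter.gen = min2(-2, -6) = -6
  assets.gen = add(-6, 5) = -1
  tokens.gen = mul(-6, -1) = 6
  core.gen = add(6, 5) = 11
  parser.gen = add(6, 9) = 15
  layout.gen = min2(11, 15) = 11
  driver.gen = min2(11, 11) = 11
  fold.gen = min2(11, -1) = -1

After the edit, cleaning proceeds:
  filter.gen: a read changed (cache.txt -6->-4) — executes, giving -4.
  assets.gen: a read changed (filter.gen -6->-4) — executes, giving 1.
  tokens.gen: a read changed (filter.gen -6->-4; assets.gen -1->1) — executes, giving -4.
  core.gen: a read changed (tokens.gen 6->-4) — executes, giving 1.
  parser.gen: a read changed (tokens.gen 6->-4) — executes, giving 5.
  layout.gen: a read changed (core.gen 11->1; parser.gen 15->5) — executes, giving 1.
  driver.gen: a read changed (core.gen 11->1; layout.gen 11->1) — executes, giving 1.
  fold.gen: a read changed (driver.gen 11->1; assets.gen -1->1) — executes, giving 1.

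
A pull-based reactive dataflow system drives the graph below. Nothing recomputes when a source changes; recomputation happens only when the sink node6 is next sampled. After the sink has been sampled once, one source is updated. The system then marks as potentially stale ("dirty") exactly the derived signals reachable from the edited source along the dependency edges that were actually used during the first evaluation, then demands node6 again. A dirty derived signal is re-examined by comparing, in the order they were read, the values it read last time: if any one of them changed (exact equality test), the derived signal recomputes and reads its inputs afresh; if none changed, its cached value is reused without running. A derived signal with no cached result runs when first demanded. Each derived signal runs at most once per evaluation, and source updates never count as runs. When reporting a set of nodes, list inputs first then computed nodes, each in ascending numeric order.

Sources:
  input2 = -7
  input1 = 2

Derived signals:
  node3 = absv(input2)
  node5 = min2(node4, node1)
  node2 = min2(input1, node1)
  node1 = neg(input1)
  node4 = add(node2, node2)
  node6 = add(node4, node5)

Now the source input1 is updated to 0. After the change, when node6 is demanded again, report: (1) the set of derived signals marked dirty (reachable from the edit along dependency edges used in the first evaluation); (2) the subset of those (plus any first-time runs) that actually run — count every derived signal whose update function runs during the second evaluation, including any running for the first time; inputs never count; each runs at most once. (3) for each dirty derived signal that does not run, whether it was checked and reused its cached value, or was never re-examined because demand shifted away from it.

First evaluation (everything demanded from the output):
  node1 = neg(2) = -2
  node2 = min2(2, -2) = -2
  node4 = add(-2, -2) = -4
  node5 = min2(-4, -2) = -4
  node6 = add(-4, -4) = -8

Propagation after the edit:
  node1: runs — input1 2->0; result 0.
  node2: runs — input1 2->0; node1 -2->0; result 0.
  node4: runs — node2 -2->0; node2 -2->0; result 0.
  node5: runs — node4 -4->0; node1 -2->0; result 0.
  node6: runs — node4 -4->0; node5 -4->0; result 0.

Marked dirty: node1, node2, node4, node5, node6.
Derived signals that run: node1, node2, node4, node5, node6 — 5 in total.
Every dirty derived signal ran.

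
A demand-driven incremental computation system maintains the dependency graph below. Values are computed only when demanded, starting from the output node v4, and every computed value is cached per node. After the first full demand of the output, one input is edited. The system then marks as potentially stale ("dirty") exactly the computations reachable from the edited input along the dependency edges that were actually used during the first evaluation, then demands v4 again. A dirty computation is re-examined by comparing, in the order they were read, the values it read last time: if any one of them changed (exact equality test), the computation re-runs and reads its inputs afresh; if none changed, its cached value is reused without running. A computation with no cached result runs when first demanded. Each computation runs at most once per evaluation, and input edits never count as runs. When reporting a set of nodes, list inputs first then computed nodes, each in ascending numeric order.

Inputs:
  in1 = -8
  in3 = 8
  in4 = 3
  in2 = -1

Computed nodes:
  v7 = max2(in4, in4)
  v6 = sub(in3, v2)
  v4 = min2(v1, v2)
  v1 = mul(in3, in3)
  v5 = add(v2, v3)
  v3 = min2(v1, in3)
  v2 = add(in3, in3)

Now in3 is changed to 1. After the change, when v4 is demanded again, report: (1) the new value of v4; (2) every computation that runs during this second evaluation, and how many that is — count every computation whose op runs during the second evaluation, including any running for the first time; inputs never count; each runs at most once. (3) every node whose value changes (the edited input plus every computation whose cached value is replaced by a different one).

First evaluation (everything demanded from the output):
  v1 = mul(8, 8) = 64
  v2 = add(8, 8) = 16
  v4 = min2(64, 16) = 16

Propagation after the edit:
  v1: runs — in3 8->1; in3 8->1; result 1.
  v2: runs — in3 8->1; in3 8->1; result 2.
  v4: runs — v1 64->1; v2 16->2; result 1.

New value of v4: 1.
Computations that run: v1, v2, v4 — 3 in total.
Values that change: in3, v1, v2, v4.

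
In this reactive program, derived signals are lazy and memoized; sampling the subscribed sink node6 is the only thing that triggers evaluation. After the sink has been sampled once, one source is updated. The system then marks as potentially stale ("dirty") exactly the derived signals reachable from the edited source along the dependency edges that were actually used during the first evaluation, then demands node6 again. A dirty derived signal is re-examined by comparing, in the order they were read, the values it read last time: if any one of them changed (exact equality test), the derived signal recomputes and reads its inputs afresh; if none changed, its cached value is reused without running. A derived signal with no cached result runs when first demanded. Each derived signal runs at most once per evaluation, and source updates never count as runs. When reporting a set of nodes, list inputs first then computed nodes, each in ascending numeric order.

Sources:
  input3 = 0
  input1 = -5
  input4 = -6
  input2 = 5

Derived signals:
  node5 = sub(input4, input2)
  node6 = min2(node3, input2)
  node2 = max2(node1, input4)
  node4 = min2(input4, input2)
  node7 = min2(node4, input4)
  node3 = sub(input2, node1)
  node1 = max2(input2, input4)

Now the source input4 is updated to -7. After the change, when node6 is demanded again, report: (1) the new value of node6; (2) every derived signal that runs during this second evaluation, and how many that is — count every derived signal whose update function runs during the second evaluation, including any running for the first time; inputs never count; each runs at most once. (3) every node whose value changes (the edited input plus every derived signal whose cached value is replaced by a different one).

Demanding node6 again yields 0.
1 derived signals run: node1.
The nodes whose values change: input4.
Note the absorption at node1: it re-runs yet its value is the same, leaving the output's value untouched.

First demand of the output computes:
  node1 = max2(5, -6) = 5
  node3 = sub(5, 5) = 0
  node6 = min2(0, 5) = 0

After the edit, cleaning proceeds:
  node1: a read changed (input4 -6->-7) — executes, giving 5 — identical to its old value.
  node3: dirty, but its reads are unchanged (input2 unchanged, node1 unchanged); cached 0 stands.
  node6: dirty, but its reads are unchanged (node3 unchanged, input2 unchanged); cached 0 stands.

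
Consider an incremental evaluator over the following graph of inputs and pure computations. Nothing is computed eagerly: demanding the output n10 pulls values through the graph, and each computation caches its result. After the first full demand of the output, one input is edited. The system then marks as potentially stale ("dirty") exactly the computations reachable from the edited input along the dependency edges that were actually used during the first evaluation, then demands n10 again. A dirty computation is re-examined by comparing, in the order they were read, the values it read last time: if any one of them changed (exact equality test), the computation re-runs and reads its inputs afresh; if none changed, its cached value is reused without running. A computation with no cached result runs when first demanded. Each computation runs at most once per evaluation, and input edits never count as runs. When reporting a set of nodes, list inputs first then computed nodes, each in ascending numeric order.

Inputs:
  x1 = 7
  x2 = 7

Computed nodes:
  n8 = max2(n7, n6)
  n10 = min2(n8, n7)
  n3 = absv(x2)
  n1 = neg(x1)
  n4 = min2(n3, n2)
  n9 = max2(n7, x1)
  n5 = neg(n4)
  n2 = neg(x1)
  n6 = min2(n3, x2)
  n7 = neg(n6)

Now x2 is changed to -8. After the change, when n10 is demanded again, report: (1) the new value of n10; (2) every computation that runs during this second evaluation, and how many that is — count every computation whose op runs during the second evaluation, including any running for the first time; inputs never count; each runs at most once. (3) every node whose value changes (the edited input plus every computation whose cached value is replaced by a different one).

n10 now evaluates to 8.
Run set: n3, n6, n7, n8, n10 (5 run).
Changed values: x2, n3, n6, n7, n8, n10.

Initial pass — values computed on the first demand:
  n3 = absv(7) = 7
  n6 = min2(7, 7) = 7
  n7 = neg(7) = -7
  n8 = max2(-7, 7) = 7
  n10 = min2(7, -7) = -7

Second demand — change propagation:
  n3: re-runs because x2 7->-8; new result 8.
  n6: re-runs because n3 7->8; x2 7->-8; new result -8.
  n7: re-runs because n6 7->-8; new result 8.
  n8: re-runs because n7 -7->8; n6 7->-8; new result 8.
  n10: re-runs because n8 7->8; n7 -7->8; new result 8.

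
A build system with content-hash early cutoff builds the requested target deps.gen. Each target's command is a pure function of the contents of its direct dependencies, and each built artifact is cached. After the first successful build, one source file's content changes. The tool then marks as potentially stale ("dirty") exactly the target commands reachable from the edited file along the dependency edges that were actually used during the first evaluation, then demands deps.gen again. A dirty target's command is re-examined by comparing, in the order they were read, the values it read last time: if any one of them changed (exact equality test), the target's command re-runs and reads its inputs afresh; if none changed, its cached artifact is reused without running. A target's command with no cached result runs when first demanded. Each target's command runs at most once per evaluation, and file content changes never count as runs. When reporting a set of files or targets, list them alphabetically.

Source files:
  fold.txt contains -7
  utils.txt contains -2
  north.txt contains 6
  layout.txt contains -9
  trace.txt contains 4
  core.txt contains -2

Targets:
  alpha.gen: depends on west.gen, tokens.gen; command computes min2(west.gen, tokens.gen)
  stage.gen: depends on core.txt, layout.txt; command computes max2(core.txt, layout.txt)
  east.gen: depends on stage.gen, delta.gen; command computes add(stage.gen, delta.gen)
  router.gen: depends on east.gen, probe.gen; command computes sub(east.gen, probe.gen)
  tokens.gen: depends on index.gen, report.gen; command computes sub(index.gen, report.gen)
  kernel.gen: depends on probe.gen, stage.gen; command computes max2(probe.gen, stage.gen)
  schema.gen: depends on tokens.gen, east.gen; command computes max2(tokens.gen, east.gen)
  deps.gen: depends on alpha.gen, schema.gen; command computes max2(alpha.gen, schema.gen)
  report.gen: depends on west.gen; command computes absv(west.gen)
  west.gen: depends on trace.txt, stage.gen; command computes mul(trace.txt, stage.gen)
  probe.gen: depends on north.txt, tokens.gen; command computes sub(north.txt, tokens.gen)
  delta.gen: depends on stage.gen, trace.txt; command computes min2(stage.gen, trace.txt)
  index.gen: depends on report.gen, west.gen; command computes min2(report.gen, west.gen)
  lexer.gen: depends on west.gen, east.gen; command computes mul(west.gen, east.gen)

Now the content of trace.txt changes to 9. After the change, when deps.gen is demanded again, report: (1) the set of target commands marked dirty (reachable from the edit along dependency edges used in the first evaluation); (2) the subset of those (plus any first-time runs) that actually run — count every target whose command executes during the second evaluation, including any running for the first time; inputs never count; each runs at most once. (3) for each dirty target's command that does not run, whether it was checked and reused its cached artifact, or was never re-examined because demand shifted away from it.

Marked dirty: alpha.gen, delta.gen, deps.gen, east.gen, index.gen, report.gen, schema.gen, tokens.gen, west.gen.
Target commands that run: alpha.gen, delta.gen, deps.gen, index.gen, report.gen, schema.gen, tokens.gen, west.gen — 8 in total.
Checked but reused from cache: east.gen.
Key observation: the cutoff stops propagation at east.gen — its inputs' values are unchanged, so it reuses its cache.

First evaluation (everything demanded from the output):
  stage.gen = max2(-2, -9) = -2
  delta.gen = min2(-2, 4) = -2
  east.gen = add(-2, -2) = -4
  west.gen = mul(4, -2) = -8
  report.gen = absv(-8) = 8
  index.gen = min2(8, -8) = -8
  tokens.gen = sub(-8, 8) = -16
  alpha.gen = min2(-8, -16) = -16
  schema.gen = max2(-16, -4) = -4
  deps.gen = max2(-16, -4) = -4

Propagation after the edit:
  delta.gen: runs — trace.txt 4->9; result -2 (same value as before).
  east.gen: checked — values it read are unchanged (stage.gen unchanged, delta.gen unchanged); reused cached -4 without running.
  west.gen: runs — trace.txt 4->9; result -18.
  report.gen: runs — west.gen -8->-18; result 18.
  index.gen: runs — report.gen 8->18; west.gen -8->-18; result -18.
  tokens.gen: runs — index.gen -8->-18; report.gen 8->18; result -36.
  alpha.gen: runs — west.gen -8->-18; tokens.gen -16->-36; result -36.
  schema.gen: runs — tokens.gen -16->-36; result -4 (same value as before).
  deps.gen: runs — alpha.gen -16->-36; result -4 (same value as before).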